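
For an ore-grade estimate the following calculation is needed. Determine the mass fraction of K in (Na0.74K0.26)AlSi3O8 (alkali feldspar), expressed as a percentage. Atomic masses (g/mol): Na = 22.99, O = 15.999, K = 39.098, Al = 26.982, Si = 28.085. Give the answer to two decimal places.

Molar mass of (Na0.74K0.26)AlSi3O8: 0.74×22.99 + 0.26×39.098 + 1×26.982 + 3×28.085 + 8×15.999 = 266.407 g/mol.
Mass of K per formula unit: 0.26 × 39.098 = 10.165 g.
Weight fraction K = 10.165 / 266.407 = 0.0382.

3.82 wt%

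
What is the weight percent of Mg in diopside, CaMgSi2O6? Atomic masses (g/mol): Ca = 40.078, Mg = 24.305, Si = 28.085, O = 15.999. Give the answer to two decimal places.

11.22 mass %

Molar mass of CaMgSi2O6: 1·40.078 + 1·24.305 + 2·28.085 + 6·15.999 = 216.547 g/mol.
Mass of Mg per formula unit: 1 × 24.305 = 24.305 g.
Weight fraction Mg = 24.305 / 216.547 = 0.1122.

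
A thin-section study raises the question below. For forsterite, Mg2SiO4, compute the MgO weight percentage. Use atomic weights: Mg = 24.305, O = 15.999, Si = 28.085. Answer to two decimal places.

57.29 wt%

Formula mass = 140.691 g/mol.
2 Mg → 2.0000 mol MgO per formula unit; M(MgO) = 40.304, so MgO mass = 80.608 g.
80.608/140.691 × 100 = 57.29 wt%.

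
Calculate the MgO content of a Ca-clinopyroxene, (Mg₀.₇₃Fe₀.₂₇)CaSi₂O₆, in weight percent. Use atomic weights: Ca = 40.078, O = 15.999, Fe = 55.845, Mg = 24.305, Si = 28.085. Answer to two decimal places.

13.07 wt%

Formula mass = 225.063 g/mol.
0.73 Mg → 0.7300 mol MgO per formula unit; M(MgO) = 40.304, so MgO mass = 29.422 g.
29.422/225.063 × 100 = 13.07 wt%.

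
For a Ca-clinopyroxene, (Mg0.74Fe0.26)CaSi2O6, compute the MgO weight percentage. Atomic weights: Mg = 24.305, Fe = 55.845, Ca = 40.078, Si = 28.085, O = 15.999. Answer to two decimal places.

M((Mg0.74Fe0.26)CaSi2O6) = 224.747 g/mol; M(MgO) = 40.304 g/mol.
Moles MgO per formula unit = 0.74 Mg ÷ 1 = 0.7400.
MgO fraction = (0.7400 × 40.304) / 224.747 = 29.825/224.747 = 0.1327.

13.27 wt%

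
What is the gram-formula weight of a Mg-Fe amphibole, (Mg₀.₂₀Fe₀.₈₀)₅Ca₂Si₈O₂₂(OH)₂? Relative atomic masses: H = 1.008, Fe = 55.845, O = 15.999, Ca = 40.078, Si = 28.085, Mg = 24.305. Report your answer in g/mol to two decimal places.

Mg: 1 × 24.305 = 24.3050
Fe: 4 × 55.845 = 223.3800
Ca: 2 × 40.078 = 80.1560
Si: 8 × 28.085 = 224.6800
O: 24 × 15.999 = 383.9760
H: 2 × 1.008 = 2.0160
Summing the contributions gives the formula mass.

938.51 g/mol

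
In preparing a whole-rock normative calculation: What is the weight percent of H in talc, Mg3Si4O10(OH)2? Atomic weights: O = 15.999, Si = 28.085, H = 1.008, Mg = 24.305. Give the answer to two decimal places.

Molar mass of Mg3Si4O10(OH)2: 3*24.305 + 4*28.085 + 12*15.999 + 2*1.008 = 379.259 g/mol.
Mass of H per formula unit: 2 × 1.008 = 2.016 g.
Weight fraction H = 2.016 / 379.259 = 0.0053.

0.53 weight percent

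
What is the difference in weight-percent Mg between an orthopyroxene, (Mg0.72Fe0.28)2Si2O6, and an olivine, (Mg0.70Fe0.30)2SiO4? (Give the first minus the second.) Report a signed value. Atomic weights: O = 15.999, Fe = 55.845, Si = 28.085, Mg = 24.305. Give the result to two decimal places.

First mineral: 34.999 g Mg in 218.436 g formula = 16.02 wt% Mg.
Second mineral: 34.027 g Mg in 159.615 g formula = 21.32 wt% Mg.
16.02% − 21.32% gives a difference of -5.30 percentage points.

-5.30 percentage points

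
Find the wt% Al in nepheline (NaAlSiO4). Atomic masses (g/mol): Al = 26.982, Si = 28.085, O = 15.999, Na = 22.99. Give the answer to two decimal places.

Molar mass of NaAlSiO4: 1*22.99 + 1*26.982 + 1*28.085 + 4*15.999 = 142.053 g/mol.
Mass of Al per formula unit: 1 × 26.982 = 26.982 g.
Weight fraction Al = 26.982 / 142.053 = 0.1899.

18.99 mass %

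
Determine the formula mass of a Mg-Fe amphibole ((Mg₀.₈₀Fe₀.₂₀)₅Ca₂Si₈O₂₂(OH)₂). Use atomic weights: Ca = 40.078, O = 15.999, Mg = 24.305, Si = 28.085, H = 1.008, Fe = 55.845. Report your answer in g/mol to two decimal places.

M = 4(24.305) + 1(55.845) + 2(40.078) + 8(28.085) + 24(15.999) + 2(1.008)

843.89 g/mol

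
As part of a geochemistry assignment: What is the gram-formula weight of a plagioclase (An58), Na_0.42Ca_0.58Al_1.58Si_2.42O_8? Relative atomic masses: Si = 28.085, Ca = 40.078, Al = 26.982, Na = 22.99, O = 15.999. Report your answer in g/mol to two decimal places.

271.49 g/mol

Na: 0.42 × 22.99 = 9.6558
Ca: 0.58 × 40.078 = 23.2452
Al: 1.58 × 26.982 = 42.6316
Si: 2.42 × 28.085 = 67.9657
O: 8 × 15.999 = 127.9920
Summing the contributions gives the formula mass.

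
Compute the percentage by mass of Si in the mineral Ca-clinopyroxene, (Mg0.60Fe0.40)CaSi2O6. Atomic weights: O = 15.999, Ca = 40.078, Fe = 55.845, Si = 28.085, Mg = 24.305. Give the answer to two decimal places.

24.51 wt%

Formula mass = 0.60·24.305 + 0.40·55.845 + 1·40.078 + 2·28.085 + 6·15.999 = 229.163 g/mol, of which 56.170 g is Si.
So Si makes up 56.170/229.163 = 0.2451 of the mass, i.e. 24.51%.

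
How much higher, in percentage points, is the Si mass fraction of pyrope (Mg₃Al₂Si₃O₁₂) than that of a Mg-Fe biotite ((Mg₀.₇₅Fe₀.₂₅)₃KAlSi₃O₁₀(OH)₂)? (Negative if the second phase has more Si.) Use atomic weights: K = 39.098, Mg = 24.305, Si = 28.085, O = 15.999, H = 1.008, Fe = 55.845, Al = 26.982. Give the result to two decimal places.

Si in Mg₃Al₂Si₃O₁₂: molar mass 403.122 g/mol; 3×28.085 = 84.255 g → 20.90 wt%.
Si in (Mg₀.₇₅Fe₀.₂₅)₃KAlSi₃O₁₀(OH)₂: molar mass 440.909 g/mol; 3×28.085 = 84.255 g → 19.11 wt%.
Difference = 20.90 − 19.11 = 1.79 percentage points.

1.79 percentage points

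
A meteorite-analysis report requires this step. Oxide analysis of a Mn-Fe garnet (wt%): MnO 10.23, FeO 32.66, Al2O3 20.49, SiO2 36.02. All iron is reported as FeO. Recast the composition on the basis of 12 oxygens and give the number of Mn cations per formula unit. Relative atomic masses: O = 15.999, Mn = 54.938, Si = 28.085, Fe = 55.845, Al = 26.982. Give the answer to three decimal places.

0.721 Mn apfu

MnO: 10.23/70.937 = 0.14421 mol → 0.14421 mol Mn, 0.14421 mol O.
FeO: 32.66/71.844 = 0.45460 mol → 0.45460 mol Fe, 0.45460 mol O.
Al2O3: 20.49/101.961 = 0.20096 mol → 0.40192 mol Al, 0.60288 mol O.
SiO2: 36.02/60.083 = 0.59950 mol → 0.59950 mol Si, 1.19900 mol O.
Total oxygen = 2.40069 mol. Normalization factor = 12/2.40069 = 4.99856.
Mn per 12 O = 0.14421 × 4.99856 = 0.721.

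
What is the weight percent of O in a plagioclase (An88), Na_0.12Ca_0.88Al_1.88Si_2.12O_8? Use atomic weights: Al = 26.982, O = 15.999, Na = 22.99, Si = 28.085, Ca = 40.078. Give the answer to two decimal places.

Molar mass of Na_0.12Ca_0.88Al_1.88Si_2.12O_8: 0.12×22.99 + 0.88×40.078 + 1.88×26.982 + 2.12×28.085 + 8×15.999 = 276.286 g/mol.
Mass of O per formula unit: 8 × 15.999 = 127.992 g.
Weight fraction O = 127.992 / 276.286 = 0.4633.

46.33 weight percent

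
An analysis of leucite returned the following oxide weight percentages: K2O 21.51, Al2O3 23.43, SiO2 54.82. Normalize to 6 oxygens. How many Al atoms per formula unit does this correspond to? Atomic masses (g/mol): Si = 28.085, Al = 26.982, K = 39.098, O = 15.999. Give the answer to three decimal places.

K2O (M=94.195): mol = 0.22836; K = 0.45672, O = 0.22836.
Al2O3 (M=101.961): mol = 0.22979; Al = 0.45958, O = 0.68937.
SiO2 (M=60.083): mol = 0.91240; Si = 0.91240, O = 1.82480.
ΣO = 2.74253; factor = 6/ΣO = 2.18776.
Al apfu = 0.45958 × 2.18776 = 1.005.

1.005 Al apfu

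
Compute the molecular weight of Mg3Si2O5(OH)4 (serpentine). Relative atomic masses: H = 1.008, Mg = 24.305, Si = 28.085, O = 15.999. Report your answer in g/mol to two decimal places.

Mg: 3 × 24.305 = 72.9150
Si: 2 × 28.085 = 56.1700
O: 9 × 15.999 = 143.9910
H: 4 × 1.008 = 4.0320
Summing the contributions gives the formula mass.

277.11 g/mol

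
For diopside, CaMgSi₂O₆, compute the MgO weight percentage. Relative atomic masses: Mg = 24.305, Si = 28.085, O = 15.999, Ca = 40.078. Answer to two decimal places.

18.61 wt%

Molar mass of CaMgSi₂O₆ = 1·40.078 + 1·24.305 + 2·28.085 + 6·15.999 = 216.547 g/mol.
Each formula unit contains 1 Mg, equivalent to 1/1 = 1.0000 mol MgO.
M(MgO) = 1×24.305 + 1×15.999 = 40.304 g/mol.
Mass of MgO per formula unit = 1.0000 × 40.304 = 40.304 g.
MgO wt% = 40.304 / 216.547 × 100 = 18.61%.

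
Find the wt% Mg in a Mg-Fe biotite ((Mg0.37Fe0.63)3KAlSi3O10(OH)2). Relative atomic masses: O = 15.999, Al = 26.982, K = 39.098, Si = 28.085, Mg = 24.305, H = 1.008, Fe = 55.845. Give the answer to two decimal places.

5.66 weight percent

Formula mass = 1.11*24.305 + 1.89*55.845 + 1*39.098 + 1*26.982 + 3*28.085 + 12*15.999 + 2*1.008 = 476.865 g/mol, of which 26.979 g is Mg.
So Mg makes up 26.979/476.865 = 0.0566 of the mass, i.e. 5.66%.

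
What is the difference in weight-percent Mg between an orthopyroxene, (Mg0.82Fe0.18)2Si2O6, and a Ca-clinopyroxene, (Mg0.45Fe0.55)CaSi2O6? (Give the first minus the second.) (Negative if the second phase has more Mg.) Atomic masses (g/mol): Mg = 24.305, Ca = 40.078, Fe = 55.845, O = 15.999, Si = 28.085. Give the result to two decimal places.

14.11 percentage points

First mineral: 39.860 g Mg in 212.128 g formula = 18.79 wt% Mg.
Second mineral: 10.937 g Mg in 233.894 g formula = 4.68 wt% Mg.
18.79% − 4.68% gives a difference of 14.11 percentage points.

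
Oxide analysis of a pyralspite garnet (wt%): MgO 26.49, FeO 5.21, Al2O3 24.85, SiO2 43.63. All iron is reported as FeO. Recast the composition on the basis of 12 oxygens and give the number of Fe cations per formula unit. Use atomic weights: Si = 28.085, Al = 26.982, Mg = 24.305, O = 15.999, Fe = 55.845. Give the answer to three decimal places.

26.49 wt% MgO ÷ 40.304 g/mol = 0.65725 mol, giving 0.65725 Mg and 0.65725 O.
5.21 wt% FeO ÷ 71.844 g/mol = 0.07252 mol, giving 0.07252 Fe and 0.07252 O.
24.85 wt% Al2O3 ÷ 101.961 g/mol = 0.24372 mol, giving 0.48744 Al and 0.73116 O.
43.63 wt% SiO2 ÷ 60.083 g/mol = 0.72616 mol, giving 0.72616 Si and 1.45232 O.
Oxygen sums to 2.91325; scaling by 12/2.91325 = 4.11911 puts the formula on 12 O.
Fe: 0.07252 × 4.11911 = 0.299 atoms per formula unit.

0.299 Fe apfu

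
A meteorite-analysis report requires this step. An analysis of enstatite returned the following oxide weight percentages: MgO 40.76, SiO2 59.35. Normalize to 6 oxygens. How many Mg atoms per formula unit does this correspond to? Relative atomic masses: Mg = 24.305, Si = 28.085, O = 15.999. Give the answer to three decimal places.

2.031 Mg apfu

MgO (M=40.304): mol = 1.01131; Mg = 1.01131, O = 1.01131.
SiO2 (M=60.083): mol = 0.98780; Si = 0.98780, O = 1.97560.
ΣO = 2.98691; factor = 6/ΣO = 2.00876.
Mg apfu = 1.01131 × 2.00876 = 2.031.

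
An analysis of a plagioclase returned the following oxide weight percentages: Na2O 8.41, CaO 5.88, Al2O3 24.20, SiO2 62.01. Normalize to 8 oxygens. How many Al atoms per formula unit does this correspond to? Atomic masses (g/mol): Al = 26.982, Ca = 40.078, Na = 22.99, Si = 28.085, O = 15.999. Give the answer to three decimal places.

1.259 Al apfu

8.41 wt% Na2O ÷ 61.979 g/mol = 0.13569 mol, giving 0.27138 Na and 0.13569 O.
5.88 wt% CaO ÷ 56.077 g/mol = 0.10486 mol, giving 0.10486 Ca and 0.10486 O.
24.20 wt% Al2O3 ÷ 101.961 g/mol = 0.23735 mol, giving 0.47470 Al and 0.71205 O.
62.01 wt% SiO2 ÷ 60.083 g/mol = 1.03207 mol, giving 1.03207 Si and 2.06414 O.
Oxygen sums to 3.01674; scaling by 8/3.01674 = 2.65187 puts the formula on 8 O.
Al: 0.47470 × 2.65187 = 1.259 atoms per formula unit.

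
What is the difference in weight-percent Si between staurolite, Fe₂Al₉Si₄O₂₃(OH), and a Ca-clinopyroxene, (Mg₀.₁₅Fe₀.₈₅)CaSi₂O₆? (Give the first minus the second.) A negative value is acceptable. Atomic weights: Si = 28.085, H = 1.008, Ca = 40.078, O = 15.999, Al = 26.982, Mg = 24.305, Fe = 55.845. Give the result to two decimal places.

First mineral: 112.340 g Si in 851.852 g formula = 13.19 wt% Si.
Second mineral: 56.170 g Si in 243.356 g formula = 23.08 wt% Si.
13.19% − 23.08% gives a difference of -9.89 percentage points.

-9.89 percentage points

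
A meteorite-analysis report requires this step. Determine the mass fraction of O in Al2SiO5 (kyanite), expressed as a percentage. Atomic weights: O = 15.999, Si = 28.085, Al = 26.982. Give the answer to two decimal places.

49.37 mass %

Formula mass = 2*26.982 + 1*28.085 + 5*15.999 = 162.044 g/mol, of which 79.995 g is O.
So O makes up 79.995/162.044 = 0.4937 of the mass, i.e. 49.37%.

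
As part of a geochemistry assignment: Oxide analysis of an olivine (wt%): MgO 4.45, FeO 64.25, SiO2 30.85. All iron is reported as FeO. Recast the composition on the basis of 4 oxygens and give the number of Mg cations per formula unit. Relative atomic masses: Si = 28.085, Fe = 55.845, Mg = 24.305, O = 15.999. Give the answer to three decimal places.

MgO: 4.45/40.304 = 0.11041 mol → 0.11041 mol Mg, 0.11041 mol O.
FeO: 64.25/71.844 = 0.89430 mol → 0.89430 mol Fe, 0.89430 mol O.
SiO2: 30.85/60.083 = 0.51346 mol → 0.51346 mol Si, 1.02692 mol O.
Total oxygen = 2.03163 mol. Normalization factor = 4/2.03163 = 1.96886.
Mg per 4 O = 0.11041 × 1.96886 = 0.217.

0.217 Mg apfu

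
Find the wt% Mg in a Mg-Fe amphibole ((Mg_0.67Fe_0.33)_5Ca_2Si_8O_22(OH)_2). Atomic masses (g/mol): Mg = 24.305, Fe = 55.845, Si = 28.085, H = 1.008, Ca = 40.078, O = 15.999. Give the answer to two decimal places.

9.42 weight percent

Formula mass = 3.35×24.305 + 1.65×55.845 + 2×40.078 + 8×28.085 + 24×15.999 + 2×1.008 = 864.394 g/mol, of which 81.422 g is Mg.
So Mg makes up 81.422/864.394 = 0.0942 of the mass, i.e. 9.42%.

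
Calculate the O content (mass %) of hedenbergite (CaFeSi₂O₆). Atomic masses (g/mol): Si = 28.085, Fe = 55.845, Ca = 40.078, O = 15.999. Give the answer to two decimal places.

38.69 mass %

Formula mass = 1*40.078 + 1*55.845 + 2*28.085 + 6*15.999 = 248.087 g/mol, of which 95.994 g is O.
So O makes up 95.994/248.087 = 0.3869 of the mass, i.e. 38.69%.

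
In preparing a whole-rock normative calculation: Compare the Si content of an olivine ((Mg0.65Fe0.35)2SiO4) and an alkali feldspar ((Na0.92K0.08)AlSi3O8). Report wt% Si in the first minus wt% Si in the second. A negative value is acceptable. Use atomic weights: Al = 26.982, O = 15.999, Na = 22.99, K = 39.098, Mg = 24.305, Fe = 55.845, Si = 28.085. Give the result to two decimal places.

First mineral: 28.085 g Si in 162.769 g formula = 17.25 wt% Si.
Second mineral: 84.255 g Si in 263.508 g formula = 31.97 wt% Si.
17.25% − 31.97% gives a difference of -14.72 percentage points.

-14.72 percentage points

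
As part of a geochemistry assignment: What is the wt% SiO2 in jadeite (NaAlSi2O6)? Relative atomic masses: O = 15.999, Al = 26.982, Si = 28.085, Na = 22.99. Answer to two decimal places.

59.45 wt%

M(NaAlSi2O6) = 202.136 g/mol; M(SiO2) = 60.083 g/mol.
Moles SiO2 per formula unit = 2 Si ÷ 1 = 2.0000.
SiO2 fraction = (2.0000 × 60.083) / 202.136 = 120.166/202.136 = 0.5945.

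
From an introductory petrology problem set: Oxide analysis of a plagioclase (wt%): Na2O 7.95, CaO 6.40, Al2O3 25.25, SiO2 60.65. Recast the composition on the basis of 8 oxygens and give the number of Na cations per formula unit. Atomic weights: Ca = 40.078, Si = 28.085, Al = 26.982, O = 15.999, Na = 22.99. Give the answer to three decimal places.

7.95 wt% Na2O ÷ 61.979 g/mol = 0.12827 mol, giving 0.25654 Na and 0.12827 O.
6.40 wt% CaO ÷ 56.077 g/mol = 0.11413 mol, giving 0.11413 Ca and 0.11413 O.
25.25 wt% Al2O3 ÷ 101.961 g/mol = 0.24764 mol, giving 0.49528 Al and 0.74292 O.
60.65 wt% SiO2 ÷ 60.083 g/mol = 1.00944 mol, giving 1.00944 Si and 2.01888 O.
Oxygen sums to 3.00420; scaling by 8/3.00420 = 2.66294 puts the formula on 8 O.
Na: 0.25654 × 2.66294 = 0.683 atoms per formula unit.

0.683 Na apfu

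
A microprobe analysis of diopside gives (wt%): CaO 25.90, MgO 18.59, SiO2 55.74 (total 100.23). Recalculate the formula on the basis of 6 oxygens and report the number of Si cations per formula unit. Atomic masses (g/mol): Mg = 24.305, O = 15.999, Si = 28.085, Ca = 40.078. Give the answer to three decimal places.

25.90 wt% CaO ÷ 56.077 g/mol = 0.46186 mol, giving 0.46186 Ca and 0.46186 O.
18.59 wt% MgO ÷ 40.304 g/mol = 0.46124 mol, giving 0.46124 Mg and 0.46124 O.
55.74 wt% SiO2 ÷ 60.083 g/mol = 0.92772 mol, giving 0.92772 Si and 1.85544 O.
Oxygen sums to 2.77854; scaling by 6/2.77854 = 2.15941 puts the formula on 6 O.
Si: 0.92772 × 2.15941 = 2.003 atoms per formula unit.

2.003 Si apfu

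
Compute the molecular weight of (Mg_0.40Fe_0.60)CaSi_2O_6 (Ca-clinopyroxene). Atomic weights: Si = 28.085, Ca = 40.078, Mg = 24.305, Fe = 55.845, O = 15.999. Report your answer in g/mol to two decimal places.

235.47 g/mol

Mg: 0.40 × 24.305 = 9.7220
Fe: 0.60 × 55.845 = 33.5070
Ca: 1 × 40.078 = 40.0780
Si: 2 × 28.085 = 56.1700
O: 6 × 15.999 = 95.9940
Summing the contributions gives the formula mass.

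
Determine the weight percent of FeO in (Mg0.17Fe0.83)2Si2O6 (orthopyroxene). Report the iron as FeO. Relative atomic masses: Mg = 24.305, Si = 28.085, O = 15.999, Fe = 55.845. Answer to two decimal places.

47.11 wt%

Formula mass = 253.130 g/mol.
1.66 Fe → 1.6600 mol FeO per formula unit; M(FeO) = 71.844, so FeO mass = 119.261 g.
119.261/253.130 × 100 = 47.11 wt%.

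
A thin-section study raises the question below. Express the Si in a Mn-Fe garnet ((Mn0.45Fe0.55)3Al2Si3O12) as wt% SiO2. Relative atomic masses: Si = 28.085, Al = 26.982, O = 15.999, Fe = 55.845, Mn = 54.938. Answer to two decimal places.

36.30 wt%

Formula mass = 496.518 g/mol.
3 Si → 3.0000 mol SiO2 per formula unit; M(SiO2) = 60.083, so SiO2 mass = 180.249 g.
180.249/496.518 × 100 = 36.30 wt%.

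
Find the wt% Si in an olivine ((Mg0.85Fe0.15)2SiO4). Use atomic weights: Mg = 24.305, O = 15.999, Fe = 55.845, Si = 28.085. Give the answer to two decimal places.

M((Mg0.85Fe0.15)2SiO4) = 150.153 g/mol.
Si contributes 1 × 28.085 = 28.085 g per mole.
28.085/150.153 = 0.1870 → 18.70%.

18.70 wt%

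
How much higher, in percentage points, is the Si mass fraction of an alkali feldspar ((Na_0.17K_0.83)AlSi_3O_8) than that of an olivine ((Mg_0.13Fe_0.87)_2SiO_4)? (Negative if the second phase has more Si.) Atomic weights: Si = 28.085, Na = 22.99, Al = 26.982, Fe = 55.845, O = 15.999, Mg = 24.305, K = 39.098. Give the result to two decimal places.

16.21 percentage points

M((Na_0.17K_0.83)AlSi_3O_8) = 275.589 g/mol, so wt% Si = 84.255/275.589 × 100 = 30.57%.
M((Mg_0.13Fe_0.87)_2SiO_4) = 195.571 g/mol, so wt% Si = 28.085/195.571 × 100 = 14.36%.
30.57 − 14.36 = 16.21 pp.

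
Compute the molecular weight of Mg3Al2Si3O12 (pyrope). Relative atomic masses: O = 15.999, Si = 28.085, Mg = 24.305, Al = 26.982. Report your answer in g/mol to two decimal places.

403.12 g/mol

M = 3*24.305 + 2*26.982 + 3*28.085 + 12*15.999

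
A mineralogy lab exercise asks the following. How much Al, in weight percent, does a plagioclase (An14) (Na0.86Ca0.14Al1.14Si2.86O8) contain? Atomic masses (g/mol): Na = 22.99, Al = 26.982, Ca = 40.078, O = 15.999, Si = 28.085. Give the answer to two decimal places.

11.63 weight percent

Molar mass of Na0.86Ca0.14Al1.14Si2.86O8: 0.86*22.99 + 0.14*40.078 + 1.14*26.982 + 2.86*28.085 + 8*15.999 = 264.457 g/mol.
Mass of Al per formula unit: 1.14 × 26.982 = 30.759 g.
Weight fraction Al = 30.759 / 264.457 = 0.1163.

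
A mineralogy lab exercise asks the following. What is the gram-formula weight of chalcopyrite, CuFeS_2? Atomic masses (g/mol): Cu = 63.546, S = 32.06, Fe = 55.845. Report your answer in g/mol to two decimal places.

183.51 g/mol

The formula mass is the sum 1×63.546 + 1×55.845 + 2×32.06.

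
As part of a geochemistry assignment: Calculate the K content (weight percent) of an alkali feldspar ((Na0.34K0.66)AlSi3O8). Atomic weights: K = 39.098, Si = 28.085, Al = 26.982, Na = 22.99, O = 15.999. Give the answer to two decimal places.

M((Na0.34K0.66)AlSi3O8) = 272.850 g/mol.
K contributes 0.66 × 39.098 = 25.805 g per mole.
25.805/272.850 = 0.0946 → 9.46%.

9.46 weight percent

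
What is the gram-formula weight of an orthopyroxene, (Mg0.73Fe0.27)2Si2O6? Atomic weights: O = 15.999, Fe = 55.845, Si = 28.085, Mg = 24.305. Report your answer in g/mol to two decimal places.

Mg: 1.46 × 24.305 = 35.4853
Fe: 0.54 × 55.845 = 30.1563
Si: 2 × 28.085 = 56.1700
O: 6 × 15.999 = 95.9940
Summing the contributions gives the formula mass.

217.81 g/mol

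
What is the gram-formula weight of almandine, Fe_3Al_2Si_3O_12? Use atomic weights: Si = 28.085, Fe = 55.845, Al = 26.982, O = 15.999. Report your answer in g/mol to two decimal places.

497.74 g/mol

M = 3*55.845 + 2*26.982 + 3*28.085 + 12*15.999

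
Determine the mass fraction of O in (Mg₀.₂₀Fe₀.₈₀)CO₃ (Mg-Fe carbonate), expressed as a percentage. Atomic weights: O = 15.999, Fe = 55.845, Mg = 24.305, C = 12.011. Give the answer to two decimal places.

Molar mass of (Mg₀.₂₀Fe₀.₈₀)CO₃: 0.20*24.305 + 0.80*55.845 + 1*12.011 + 3*15.999 = 109.545 g/mol.
Mass of O per formula unit: 3 × 15.999 = 47.997 g.
Weight fraction O = 47.997 / 109.545 = 0.4381.

43.81 weight percent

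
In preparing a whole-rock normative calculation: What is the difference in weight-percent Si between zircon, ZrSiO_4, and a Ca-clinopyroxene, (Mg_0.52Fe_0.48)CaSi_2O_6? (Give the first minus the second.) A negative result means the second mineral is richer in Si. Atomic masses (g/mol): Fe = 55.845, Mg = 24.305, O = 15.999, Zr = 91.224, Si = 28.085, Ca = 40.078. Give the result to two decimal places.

First mineral: 28.085 g Si in 183.305 g formula = 15.32 wt% Si.
Second mineral: 56.170 g Si in 231.686 g formula = 24.24 wt% Si.
15.32% − 24.24% gives a difference of -8.92 percentage points.

-8.92 percentage points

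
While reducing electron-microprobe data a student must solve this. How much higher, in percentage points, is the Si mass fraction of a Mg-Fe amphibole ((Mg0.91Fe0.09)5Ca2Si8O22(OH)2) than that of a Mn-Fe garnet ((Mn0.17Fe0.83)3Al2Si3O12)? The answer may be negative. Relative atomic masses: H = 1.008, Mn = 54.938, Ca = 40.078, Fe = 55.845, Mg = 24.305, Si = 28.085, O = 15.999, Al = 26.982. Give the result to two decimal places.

First mineral: 224.680 g Si in 826.546 g formula = 27.18 wt% Si.
Second mineral: 84.255 g Si in 497.279 g formula = 16.94 wt% Si.
27.18% − 16.94% gives a difference of 10.24 percentage points.

10.24 percentage points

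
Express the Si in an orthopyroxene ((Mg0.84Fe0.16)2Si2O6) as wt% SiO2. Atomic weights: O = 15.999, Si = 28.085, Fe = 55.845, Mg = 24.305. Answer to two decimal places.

M((Mg0.84Fe0.16)2Si2O6) = 210.867 g/mol; M(SiO2) = 60.083 g/mol.
Moles SiO2 per formula unit = 2 Si ÷ 1 = 2.0000.
SiO2 fraction = (2.0000 × 60.083) / 210.867 = 120.166/210.867 = 0.5699.

56.99 wt%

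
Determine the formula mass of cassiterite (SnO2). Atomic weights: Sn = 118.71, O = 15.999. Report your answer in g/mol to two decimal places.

Sn: 1 × 118.71 = 118.7100
O: 2 × 15.999 = 31.9980
Summing the contributions gives the formula mass.

150.71 g/mol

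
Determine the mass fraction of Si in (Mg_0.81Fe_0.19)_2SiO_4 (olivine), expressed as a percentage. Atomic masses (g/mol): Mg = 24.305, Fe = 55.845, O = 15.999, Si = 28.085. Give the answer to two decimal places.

18.40 wt%

Formula mass = 1.62×24.305 + 0.38×55.845 + 1×28.085 + 4×15.999 = 152.676 g/mol, of which 28.085 g is Si.
So Si makes up 28.085/152.676 = 0.1840 of the mass, i.e. 18.40%.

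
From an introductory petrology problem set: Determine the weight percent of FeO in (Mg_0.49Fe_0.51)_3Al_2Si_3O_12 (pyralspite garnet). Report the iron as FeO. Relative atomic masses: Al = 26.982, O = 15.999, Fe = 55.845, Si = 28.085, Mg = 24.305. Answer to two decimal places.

24.35 wt%

Formula mass = 451.378 g/mol.
1.53 Fe → 1.5300 mol FeO per formula unit; M(FeO) = 71.844, so FeO mass = 109.921 g.
109.921/451.378 × 100 = 24.35 wt%.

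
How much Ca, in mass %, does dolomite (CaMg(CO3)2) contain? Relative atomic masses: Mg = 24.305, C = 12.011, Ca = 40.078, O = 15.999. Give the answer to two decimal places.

21.73 mass %

Molar mass of CaMg(CO3)2: 1×40.078 + 1×24.305 + 2×12.011 + 6×15.999 = 184.399 g/mol.
Mass of Ca per formula unit: 1 × 40.078 = 40.078 g.
Weight fraction Ca = 40.078 / 184.399 = 0.2173.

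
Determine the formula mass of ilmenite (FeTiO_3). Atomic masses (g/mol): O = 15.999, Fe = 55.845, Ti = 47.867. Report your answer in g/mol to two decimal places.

Fe: 1 × 55.845 = 55.8450
Ti: 1 × 47.867 = 47.8670
O: 3 × 15.999 = 47.9970
Summing the contributions gives the formula mass.

151.71 g/mol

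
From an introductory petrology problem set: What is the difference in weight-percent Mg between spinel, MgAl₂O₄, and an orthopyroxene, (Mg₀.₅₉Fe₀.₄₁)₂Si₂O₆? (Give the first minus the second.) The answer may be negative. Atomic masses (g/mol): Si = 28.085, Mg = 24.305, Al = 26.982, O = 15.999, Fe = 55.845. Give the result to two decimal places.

First mineral: 24.305 g Mg in 142.265 g formula = 17.08 wt% Mg.
Second mineral: 28.680 g Mg in 226.637 g formula = 12.65 wt% Mg.
17.08% − 12.65% gives a difference of 4.43 percentage points.

4.43 percentage points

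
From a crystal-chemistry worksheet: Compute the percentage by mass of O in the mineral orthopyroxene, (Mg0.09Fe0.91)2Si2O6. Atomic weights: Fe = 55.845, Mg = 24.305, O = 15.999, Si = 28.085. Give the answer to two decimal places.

Molar mass of (Mg0.09Fe0.91)2Si2O6: 0.18×24.305 + 1.82×55.845 + 2×28.085 + 6×15.999 = 258.177 g/mol.
Mass of O per formula unit: 6 × 15.999 = 95.994 g.
Weight fraction O = 95.994 / 258.177 = 0.3718.

37.18 wt%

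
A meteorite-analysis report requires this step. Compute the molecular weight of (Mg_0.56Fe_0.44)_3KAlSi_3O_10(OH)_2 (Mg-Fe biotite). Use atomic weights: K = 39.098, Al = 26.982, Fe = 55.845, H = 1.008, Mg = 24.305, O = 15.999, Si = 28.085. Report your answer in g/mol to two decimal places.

The formula mass is the sum 1.68(24.305) + 1.32(55.845) + 1(39.098) + 1(26.982) + 3(28.085) + 12(15.999) + 2(1.008).

458.89 g/mol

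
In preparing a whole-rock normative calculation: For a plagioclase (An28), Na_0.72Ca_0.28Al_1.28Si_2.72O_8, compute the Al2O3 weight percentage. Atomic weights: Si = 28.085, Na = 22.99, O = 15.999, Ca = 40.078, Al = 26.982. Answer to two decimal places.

24.47 wt%

Formula mass = 266.695 g/mol.
1.28 Al → 0.6400 mol Al2O3 per formula unit; M(Al2O3) = 101.961, so Al2O3 mass = 65.255 g.
65.255/266.695 × 100 = 24.47 wt%.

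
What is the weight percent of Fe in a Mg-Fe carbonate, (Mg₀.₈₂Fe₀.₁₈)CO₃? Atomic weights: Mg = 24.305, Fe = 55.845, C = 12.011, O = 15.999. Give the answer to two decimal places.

11.17 mass %

Molar mass of (Mg₀.₈₂Fe₀.₁₈)CO₃: 0.82·24.305 + 0.18·55.845 + 1·12.011 + 3·15.999 = 89.990 g/mol.
Mass of Fe per formula unit: 0.18 × 55.845 = 10.052 g.
Weight fraction Fe = 10.052 / 89.990 = 0.1117.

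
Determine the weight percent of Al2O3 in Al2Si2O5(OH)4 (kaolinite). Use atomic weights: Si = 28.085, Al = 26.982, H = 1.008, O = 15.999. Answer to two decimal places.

39.50 wt%

Molar mass of Al2Si2O5(OH)4 = 2*26.982 + 2*28.085 + 9*15.999 + 4*1.008 = 258.157 g/mol.
Each formula unit contains 2 Al, equivalent to 2/2 = 1.0000 mol Al2O3.
M(Al2O3) = 2×26.982 + 3×15.999 = 101.961 g/mol.
Mass of Al2O3 per formula unit = 1.0000 × 101.961 = 101.961 g.
Al2O3 wt% = 101.961 / 258.157 × 100 = 39.50%.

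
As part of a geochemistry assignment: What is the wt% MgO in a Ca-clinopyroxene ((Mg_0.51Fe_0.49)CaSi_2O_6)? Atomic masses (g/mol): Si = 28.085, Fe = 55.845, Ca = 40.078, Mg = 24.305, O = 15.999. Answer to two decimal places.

Formula mass = 232.002 g/mol.
0.51 Mg → 0.5100 mol MgO per formula unit; M(MgO) = 40.304, so MgO mass = 20.555 g.
20.555/232.002 × 100 = 8.86 wt%.

8.86 wt%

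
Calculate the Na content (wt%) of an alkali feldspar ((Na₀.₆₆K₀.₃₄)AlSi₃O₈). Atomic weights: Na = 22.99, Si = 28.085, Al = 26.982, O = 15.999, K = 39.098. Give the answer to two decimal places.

5.67 wt%

Molar mass of (Na₀.₆₆K₀.₃₄)AlSi₃O₈: 0.66·22.99 + 0.34·39.098 + 1·26.982 + 3·28.085 + 8·15.999 = 267.696 g/mol.
Mass of Na per formula unit: 0.66 × 22.99 = 15.173 g.
Weight fraction Na = 15.173 / 267.696 = 0.0567.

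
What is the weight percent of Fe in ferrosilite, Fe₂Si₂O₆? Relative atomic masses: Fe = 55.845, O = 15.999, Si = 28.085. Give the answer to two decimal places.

42.33 weight percent

Molar mass of Fe₂Si₂O₆: 2*55.845 + 2*28.085 + 6*15.999 = 263.854 g/mol.
Mass of Fe per formula unit: 2 × 55.845 = 111.690 g.
Weight fraction Fe = 111.690 / 263.854 = 0.4233.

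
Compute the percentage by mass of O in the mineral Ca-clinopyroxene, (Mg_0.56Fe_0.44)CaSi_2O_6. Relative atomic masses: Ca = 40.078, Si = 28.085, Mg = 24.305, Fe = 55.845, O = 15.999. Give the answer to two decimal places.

M((Mg_0.56Fe_0.44)CaSi_2O_6) = 230.425 g/mol.
O contributes 6 × 15.999 = 95.994 g per mole.
95.994/230.425 = 0.4166 → 41.66%.

41.66 wt%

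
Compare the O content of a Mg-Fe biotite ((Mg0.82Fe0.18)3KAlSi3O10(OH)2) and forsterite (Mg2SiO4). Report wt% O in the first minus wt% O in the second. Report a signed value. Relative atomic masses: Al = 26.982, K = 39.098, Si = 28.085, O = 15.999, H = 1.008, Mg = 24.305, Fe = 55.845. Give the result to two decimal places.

O in (Mg0.82Fe0.18)3KAlSi3O10(OH)2: molar mass 434.286 g/mol; 12×15.999 = 191.988 g → 44.21 wt%.
O in Mg2SiO4: molar mass 140.691 g/mol; 4×15.999 = 63.996 g → 45.49 wt%.
Difference = 44.21 − 45.49 = -1.28 percentage points.

-1.28 percentage points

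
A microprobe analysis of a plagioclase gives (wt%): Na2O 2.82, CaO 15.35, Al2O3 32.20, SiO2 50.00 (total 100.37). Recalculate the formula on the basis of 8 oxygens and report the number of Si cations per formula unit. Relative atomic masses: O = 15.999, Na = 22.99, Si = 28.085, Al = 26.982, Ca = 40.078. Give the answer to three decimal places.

2.271 Si apfu

Na2O (M=61.979): mol = 0.04550; Na = 0.09100, O = 0.04550.
CaO (M=56.077): mol = 0.27373; Ca = 0.27373, O = 0.27373.
Al2O3 (M=101.961): mol = 0.31581; Al = 0.63162, O = 0.94743.
SiO2 (M=60.083): mol = 0.83218; Si = 0.83218, O = 1.66436.
ΣO = 2.93102; factor = 8/ΣO = 2.72943.
Si apfu = 0.83218 × 2.72943 = 2.271.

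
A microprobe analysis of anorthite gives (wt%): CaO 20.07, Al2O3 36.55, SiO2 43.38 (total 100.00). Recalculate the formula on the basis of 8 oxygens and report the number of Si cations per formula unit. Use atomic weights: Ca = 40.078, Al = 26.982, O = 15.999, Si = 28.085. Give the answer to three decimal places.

2.007 Si apfu

20.07 wt% CaO ÷ 56.077 g/mol = 0.35790 mol, giving 0.35790 Ca and 0.35790 O.
36.55 wt% Al2O3 ÷ 101.961 g/mol = 0.35847 mol, giving 0.71694 Al and 1.07541 O.
43.38 wt% SiO2 ÷ 60.083 g/mol = 0.72200 mol, giving 0.72200 Si and 1.44400 O.
Oxygen sums to 2.87731; scaling by 8/2.87731 = 2.78037 puts the formula on 8 O.
Si: 0.72200 × 2.78037 = 2.007 atoms per formula unit.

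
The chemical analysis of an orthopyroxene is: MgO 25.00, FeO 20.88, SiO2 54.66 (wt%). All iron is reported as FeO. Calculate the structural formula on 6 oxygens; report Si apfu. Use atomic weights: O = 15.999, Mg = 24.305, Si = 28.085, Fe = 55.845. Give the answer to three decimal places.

1.999 Si apfu

25.00 wt% MgO ÷ 40.304 g/mol = 0.62029 mol, giving 0.62029 Mg and 0.62029 O.
20.88 wt% FeO ÷ 71.844 g/mol = 0.29063 mol, giving 0.29063 Fe and 0.29063 O.
54.66 wt% SiO2 ÷ 60.083 g/mol = 0.90974 mol, giving 0.90974 Si and 1.81948 O.
Oxygen sums to 2.73040; scaling by 6/2.73040 = 2.19748 puts the formula on 6 O.
Si: 0.90974 × 2.19748 = 1.999 atoms per formula unit.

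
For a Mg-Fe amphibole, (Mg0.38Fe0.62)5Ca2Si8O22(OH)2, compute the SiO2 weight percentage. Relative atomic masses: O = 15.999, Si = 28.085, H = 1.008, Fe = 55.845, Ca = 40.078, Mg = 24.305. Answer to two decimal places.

Molar mass of (Mg0.38Fe0.62)5Ca2Si8O22(OH)2 = 1.90*24.305 + 3.10*55.845 + 2*40.078 + 8*28.085 + 24*15.999 + 2*1.008 = 910.127 g/mol.
Each formula unit contains 8 Si, equivalent to 8/1 = 8.0000 mol SiO2.
M(SiO2) = 1×28.085 + 2×15.999 = 60.083 g/mol.
Mass of SiO2 per formula unit = 8.0000 × 60.083 = 480.664 g.
SiO2 wt% = 480.664 / 910.127 × 100 = 52.81%.

52.81 wt%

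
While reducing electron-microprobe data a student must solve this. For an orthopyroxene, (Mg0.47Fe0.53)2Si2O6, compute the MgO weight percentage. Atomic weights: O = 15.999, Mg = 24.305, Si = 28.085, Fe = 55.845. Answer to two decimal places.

M((Mg0.47Fe0.53)2Si2O6) = 234.206 g/mol; M(MgO) = 40.304 g/mol.
Moles MgO per formula unit = 0.94 Mg ÷ 1 = 0.9400.
MgO fraction = (0.9400 × 40.304) / 234.206 = 37.886/234.206 = 0.1618.

16.18 wt%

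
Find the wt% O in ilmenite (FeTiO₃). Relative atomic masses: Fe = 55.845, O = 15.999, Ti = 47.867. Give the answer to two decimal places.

31.64 wt%

M(FeTiO₃) = 151.709 g/mol.
O contributes 3 × 15.999 = 47.997 g per mole.
47.997/151.709 = 0.3164 → 31.64%.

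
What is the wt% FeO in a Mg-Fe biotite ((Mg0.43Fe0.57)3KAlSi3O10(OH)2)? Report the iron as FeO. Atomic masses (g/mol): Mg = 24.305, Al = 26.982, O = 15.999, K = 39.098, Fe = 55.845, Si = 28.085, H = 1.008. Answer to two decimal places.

26.07 wt%

M((Mg0.43Fe0.57)3KAlSi3O10(OH)2) = 471.187 g/mol; M(FeO) = 71.844 g/mol.
Moles FeO per formula unit = 1.71 Fe ÷ 1 = 1.7100.
FeO fraction = (1.7100 × 71.844) / 471.187 = 122.853/471.187 = 0.2607.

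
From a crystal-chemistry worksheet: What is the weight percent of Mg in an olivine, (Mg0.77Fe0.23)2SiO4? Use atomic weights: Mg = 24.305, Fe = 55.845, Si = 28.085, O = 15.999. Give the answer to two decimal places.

Formula mass = 1.54×24.305 + 0.46×55.845 + 1×28.085 + 4×15.999 = 155.199 g/mol, of which 37.430 g is Mg.
So Mg makes up 37.430/155.199 = 0.2412 of the mass, i.e. 24.12%.

24.12 weight percent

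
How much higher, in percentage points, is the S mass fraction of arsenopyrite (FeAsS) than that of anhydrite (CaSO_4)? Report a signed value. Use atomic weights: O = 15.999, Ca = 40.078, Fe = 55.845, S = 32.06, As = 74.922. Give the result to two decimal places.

M(FeAsS) = 162.827 g/mol, so wt% S = 32.060/162.827 × 100 = 19.69%.
M(CaSO_4) = 136.134 g/mol, so wt% S = 32.060/136.134 × 100 = 23.55%.
19.69 − 23.55 = -3.86 pp.

-3.86 percentage points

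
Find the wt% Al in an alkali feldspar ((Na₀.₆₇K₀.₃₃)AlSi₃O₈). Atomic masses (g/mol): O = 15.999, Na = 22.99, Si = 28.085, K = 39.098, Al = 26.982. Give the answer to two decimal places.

10.09 weight percent

Formula mass = 0.67·22.99 + 0.33·39.098 + 1·26.982 + 3·28.085 + 8·15.999 = 267.535 g/mol, of which 26.982 g is Al.
So Al makes up 26.982/267.535 = 0.1009 of the mass, i.e. 10.09%.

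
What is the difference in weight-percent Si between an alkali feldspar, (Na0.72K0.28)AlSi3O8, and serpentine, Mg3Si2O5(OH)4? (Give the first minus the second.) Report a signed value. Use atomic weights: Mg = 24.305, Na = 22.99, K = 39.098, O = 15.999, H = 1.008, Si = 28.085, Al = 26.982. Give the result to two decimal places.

11.32 percentage points

First mineral: 84.255 g Si in 266.729 g formula = 31.59 wt% Si.
Second mineral: 56.170 g Si in 277.108 g formula = 20.27 wt% Si.
31.59% − 20.27% gives a difference of 11.32 percentage points.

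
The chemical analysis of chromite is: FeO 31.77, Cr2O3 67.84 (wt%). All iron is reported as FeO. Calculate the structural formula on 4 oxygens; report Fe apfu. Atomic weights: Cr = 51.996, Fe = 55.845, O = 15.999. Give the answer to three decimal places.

0.993 Fe apfu

FeO (M=71.844): mol = 0.44221; Fe = 0.44221, O = 0.44221.
Cr2O3 (M=151.989): mol = 0.44635; Cr = 0.89270, O = 1.33905.
ΣO = 1.78126; factor = 4/ΣO = 2.24560.
Fe apfu = 0.44221 × 2.24560 = 0.993.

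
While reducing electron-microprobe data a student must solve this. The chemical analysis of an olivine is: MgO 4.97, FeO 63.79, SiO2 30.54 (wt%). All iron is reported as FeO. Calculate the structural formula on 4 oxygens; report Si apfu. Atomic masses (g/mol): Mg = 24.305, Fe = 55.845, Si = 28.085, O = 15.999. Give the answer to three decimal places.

1.003 Si apfu

4.97 wt% MgO ÷ 40.304 g/mol = 0.12331 mol, giving 0.12331 Mg and 0.12331 O.
63.79 wt% FeO ÷ 71.844 g/mol = 0.88790 mol, giving 0.88790 Fe and 0.88790 O.
30.54 wt% SiO2 ÷ 60.083 g/mol = 0.50830 mol, giving 0.50830 Si and 1.01660 O.
Oxygen sums to 2.02781; scaling by 4/2.02781 = 1.97257 puts the formula on 4 O.
Si: 0.50830 × 1.97257 = 1.003 atoms per formula unit.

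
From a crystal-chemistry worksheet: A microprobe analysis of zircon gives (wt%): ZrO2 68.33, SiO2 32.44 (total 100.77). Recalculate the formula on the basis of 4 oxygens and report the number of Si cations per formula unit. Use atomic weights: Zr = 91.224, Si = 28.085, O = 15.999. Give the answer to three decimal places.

ZrO2 (M=123.222): mol = 0.55453; Zr = 0.55453, O = 1.10906.
SiO2 (M=60.083): mol = 0.53992; Si = 0.53992, O = 1.07984.
ΣO = 2.18890; factor = 4/ΣO = 1.82740.
Si apfu = 0.53992 × 1.82740 = 0.987.

0.987 Si apfu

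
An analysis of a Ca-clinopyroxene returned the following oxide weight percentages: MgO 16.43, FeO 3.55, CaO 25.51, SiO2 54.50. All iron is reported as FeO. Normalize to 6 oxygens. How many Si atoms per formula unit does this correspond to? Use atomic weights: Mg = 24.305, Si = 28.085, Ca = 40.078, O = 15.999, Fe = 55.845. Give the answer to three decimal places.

1.996 Si apfu

16.43 wt% MgO ÷ 40.304 g/mol = 0.40765 mol, giving 0.40765 Mg and 0.40765 O.
3.55 wt% FeO ÷ 71.844 g/mol = 0.04941 mol, giving 0.04941 Fe and 0.04941 O.
25.51 wt% CaO ÷ 56.077 g/mol = 0.45491 mol, giving 0.45491 Ca and 0.45491 O.
54.50 wt% SiO2 ÷ 60.083 g/mol = 0.90708 mol, giving 0.90708 Si and 1.81416 O.
Oxygen sums to 2.72613; scaling by 6/2.72613 = 2.20092 puts the formula on 6 O.
Si: 0.90708 × 2.20092 = 1.996 atoms per formula unit.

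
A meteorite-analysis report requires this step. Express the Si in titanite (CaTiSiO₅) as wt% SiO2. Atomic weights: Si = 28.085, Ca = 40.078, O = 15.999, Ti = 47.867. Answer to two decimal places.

M(CaTiSiO₅) = 196.025 g/mol; M(SiO2) = 60.083 g/mol.
Moles SiO2 per formula unit = 1 Si ÷ 1 = 1.0000.
SiO2 fraction = (1.0000 × 60.083) / 196.025 = 60.083/196.025 = 0.3065.

30.65 wt%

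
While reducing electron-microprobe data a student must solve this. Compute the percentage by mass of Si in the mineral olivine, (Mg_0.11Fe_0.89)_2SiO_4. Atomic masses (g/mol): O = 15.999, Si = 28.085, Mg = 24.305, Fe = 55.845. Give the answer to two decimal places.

M((Mg_0.11Fe_0.89)_2SiO_4) = 196.832 g/mol.
Si contributes 1 × 28.085 = 28.085 g per mole.
28.085/196.832 = 0.1427 → 14.27%.

14.27 wt%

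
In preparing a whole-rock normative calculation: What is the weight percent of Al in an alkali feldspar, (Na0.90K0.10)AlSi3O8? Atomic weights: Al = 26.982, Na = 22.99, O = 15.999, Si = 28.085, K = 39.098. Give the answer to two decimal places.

Molar mass of (Na0.90K0.10)AlSi3O8: 0.90*22.99 + 0.10*39.098 + 1*26.982 + 3*28.085 + 8*15.999 = 263.830 g/mol.
Mass of Al per formula unit: 1 × 26.982 = 26.982 g.
Weight fraction Al = 26.982 / 263.830 = 0.1023.

10.23 mass %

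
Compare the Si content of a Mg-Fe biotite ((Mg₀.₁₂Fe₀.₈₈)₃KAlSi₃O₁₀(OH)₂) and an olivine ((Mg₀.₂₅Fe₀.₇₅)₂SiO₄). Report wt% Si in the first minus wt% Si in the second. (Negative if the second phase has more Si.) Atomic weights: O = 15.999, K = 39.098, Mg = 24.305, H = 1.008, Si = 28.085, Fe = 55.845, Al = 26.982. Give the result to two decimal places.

1.89 percentage points

M((Mg₀.₁₂Fe₀.₈₈)₃KAlSi₃O₁₀(OH)₂) = 500.520 g/mol, so wt% Si = 84.255/500.520 × 100 = 16.83%.
M((Mg₀.₂₅Fe₀.₇₅)₂SiO₄) = 188.001 g/mol, so wt% Si = 28.085/188.001 × 100 = 14.94%.
16.83 − 14.94 = 1.89 pp.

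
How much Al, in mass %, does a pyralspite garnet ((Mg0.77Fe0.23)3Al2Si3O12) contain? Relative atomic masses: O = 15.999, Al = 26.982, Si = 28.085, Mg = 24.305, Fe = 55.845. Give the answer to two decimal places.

Formula mass = 2.31×24.305 + 0.69×55.845 + 2×26.982 + 3×28.085 + 12×15.999 = 424.885 g/mol, of which 53.964 g is Al.
So Al makes up 53.964/424.885 = 0.1270 of the mass, i.e. 12.70%.

12.70 mass %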